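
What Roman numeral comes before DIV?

DIV = 504; previous is 503

DIII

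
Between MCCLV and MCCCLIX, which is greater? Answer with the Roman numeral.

MCCLV = 1255
MCCCLIX = 1359
1359 is larger

MCCCLIX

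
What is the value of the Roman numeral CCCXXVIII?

CCCXXVIII: C=100, C=100, C=100, X=10, X=10, V=5, I=1, I=1, I=1
100 + 100 + 100 + 10 + 10 + 5 + 1 + 1 + 1 = 328

328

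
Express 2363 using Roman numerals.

Convert 2363 to Roman numerals:
  2363 contains 2×1000 (MM)
  363 contains 3×100 (CCC)
  63 contains 1×50 (L)
  13 contains 1×10 (X)
  3 contains 3×1 (III)

MMCCCLXIII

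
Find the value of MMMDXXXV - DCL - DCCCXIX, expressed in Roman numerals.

MMMDXXXV = 3535, DCL = 650, DCCCXIX = 819
3535 - 650 = 2885
2885 - 819 = 2066

MMLXVI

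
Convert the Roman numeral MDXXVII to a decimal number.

MDXXVII: M=1000, D=500, X=10, X=10, V=5, I=1, I=1
1000 + 500 + 10 + 10 + 5 + 1 + 1 = 1527

1527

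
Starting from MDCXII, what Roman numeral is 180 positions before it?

MDCXII = 1612
1612 - 180 = 1432

MCDXXXII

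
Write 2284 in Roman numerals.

Convert 2284 to Roman numerals:
  2284 contains 2×1000 (MM)
  284 contains 2×100 (CC)
  84 contains 1×50 (L)
  34 contains 3×10 (XXX)
  4 contains 1×4 (IV)

MMCCLXXXIV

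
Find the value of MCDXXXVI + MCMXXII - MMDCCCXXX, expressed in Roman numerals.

MCDXXXVI = 1436, MCMXXII = 1922, MMDCCCXXX = 2830
1436 + 1922 = 3358
3358 - 2830 = 528

DXXVIII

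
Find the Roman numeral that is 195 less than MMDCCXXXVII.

MMDCCXXXVII = 2737
2737 - 195 = 2542

MMDXLII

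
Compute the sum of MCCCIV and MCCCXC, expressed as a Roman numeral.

MCCCIV = 1304
MCCCXC = 1390
1304 + 1390 = 2694

MMDCXCIV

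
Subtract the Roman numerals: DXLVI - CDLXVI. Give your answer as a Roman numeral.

DXLVI = 546
CDLXVI = 466
546 - 466 = 80

LXXX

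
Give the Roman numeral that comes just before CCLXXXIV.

CCLXXXIV = 284; previous is 283

CCLXXXIII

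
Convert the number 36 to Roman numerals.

Convert 36 to Roman numerals:
  36 contains 3×10 (XXX)
  6 contains 1×5 (V)
  1 contains 1×1 (I)

XXXVI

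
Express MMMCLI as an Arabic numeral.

MMMCLI: M=1000, M=1000, M=1000, C=100, L=50, I=1
1000 + 1000 + 1000 + 100 + 50 + 1 = 3151

3151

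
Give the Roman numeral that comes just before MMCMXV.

MMCMXV = 2915; previous is 2914

MMCMXIV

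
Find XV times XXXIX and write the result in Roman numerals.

XV = 15
XXXIX = 39
15 × 39 = 585

DLXXXV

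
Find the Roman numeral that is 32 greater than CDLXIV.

CDLXIV = 464
464 + 32 = 496

CDXCVI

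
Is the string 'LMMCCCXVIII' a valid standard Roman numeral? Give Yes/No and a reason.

'LMMCCCXVIII': Invalid subtractive combination: LM

No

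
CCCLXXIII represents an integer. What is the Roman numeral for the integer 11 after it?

CCCLXXIII = 373
373 + 11 = 384

CCCLXXXIV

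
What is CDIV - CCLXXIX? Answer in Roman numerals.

CDIV = 404
CCLXXIX = 279
404 - 279 = 125

CXXV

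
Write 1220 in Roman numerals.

Convert 1220 to Roman numerals:
  1220 contains 1×1000 (M)
  220 contains 2×100 (CC)
  20 contains 2×10 (XX)

MCCXX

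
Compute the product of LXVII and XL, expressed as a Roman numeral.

LXVII = 67
XL = 40
67 × 40 = 2680

MMDCLXXX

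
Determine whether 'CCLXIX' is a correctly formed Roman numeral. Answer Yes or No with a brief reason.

'CCLXIX': Check the rules: uses only the symbols I, V, X, L, C, D, M; no symbol is repeated more than three times in a row; V, L and D each appear at most once; the only place a smaller symbol precedes a larger one is the allowed subtractive pair IX, the symbol right after such a pair (if any) is smaller than the pair's first symbol, and otherwise the values never increase from left to right. Value: C (100) + C (100) + L (50) + X (10) + IX (9) = 269. So it is a valid standard Roman numeral.

Yes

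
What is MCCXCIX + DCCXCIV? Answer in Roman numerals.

MCCXCIX = 1299
DCCXCIV = 794
1299 + 794 = 2093

MMXCIII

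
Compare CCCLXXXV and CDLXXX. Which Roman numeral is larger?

CCCLXXXV = 385
CDLXXX = 480
480 is larger

CDLXXX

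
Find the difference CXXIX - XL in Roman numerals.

CXXIX = 129
XL = 40
129 - 40 = 89

LXXXIX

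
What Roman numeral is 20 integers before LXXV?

LXXV = 75
75 - 20 = 55

LV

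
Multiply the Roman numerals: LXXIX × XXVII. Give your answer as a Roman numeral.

LXXIX = 79
XXVII = 27
79 × 27 = 2133

MMCXXXIII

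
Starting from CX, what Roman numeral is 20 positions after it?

CX = 110
110 + 20 = 130

CXXX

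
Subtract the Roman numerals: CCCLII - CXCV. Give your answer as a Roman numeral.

CCCLII = 352
CXCV = 195
352 - 195 = 157

CLVII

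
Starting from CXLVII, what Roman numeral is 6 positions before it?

CXLVII = 147
147 - 6 = 141

CXLI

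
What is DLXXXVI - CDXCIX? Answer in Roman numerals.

DLXXXVI = 586
CDXCIX = 499
586 - 499 = 87

LXXXVII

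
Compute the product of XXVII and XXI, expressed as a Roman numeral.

XXVII = 27
XXI = 21
27 × 21 = 567

DLXVII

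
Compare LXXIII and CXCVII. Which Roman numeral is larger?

LXXIII = 73
CXCVII = 197
197 is larger

CXCVII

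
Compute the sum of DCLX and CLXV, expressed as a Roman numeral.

DCLX = 660
CLXV = 165
660 + 165 = 825

DCCCXXV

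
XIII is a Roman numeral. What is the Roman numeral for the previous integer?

XIII = 13, so the previous integer is 13 - 1 = 12

XII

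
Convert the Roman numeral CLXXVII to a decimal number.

CLXXVII: C=100, L=50, X=10, X=10, V=5, I=1, I=1
100 + 50 + 10 + 10 + 5 + 1 + 1 = 177

177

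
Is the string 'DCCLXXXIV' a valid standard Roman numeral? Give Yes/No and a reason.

'DCCLXXXIV': Check the rules: uses only the symbols I, V, X, L, C, D, M; no symbol is repeated more than three times in a row; V, L and D each appear at most once; the only place a smaller symbol precedes a larger one is the allowed subtractive pair IV, the symbol right after such a pair (if any) is smaller than the pair's first symbol, and otherwise the values never increase from left to right. Value: D (500) + C (100) + C (100) + L (50) + X (10) + X (10) + X (10) + IV (4) = 784. So it is a valid standard Roman numeral.

Yes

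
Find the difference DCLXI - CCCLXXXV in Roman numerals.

DCLXI = 661
CCCLXXXV = 385
661 - 385 = 276

CCLXXVI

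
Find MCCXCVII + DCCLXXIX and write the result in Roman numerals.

MCCXCVII = 1297
DCCLXXIX = 779
1297 + 779 = 2076

MMLXXVI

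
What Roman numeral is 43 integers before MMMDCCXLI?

MMMDCCXLI = 3741
3741 - 43 = 3698

MMMDCXCVIII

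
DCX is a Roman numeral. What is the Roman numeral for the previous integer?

DCX = 610, so the previous integer is 610 - 1 = 609

DCIX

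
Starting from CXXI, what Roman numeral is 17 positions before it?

CXXI = 121
121 - 17 = 104

CIV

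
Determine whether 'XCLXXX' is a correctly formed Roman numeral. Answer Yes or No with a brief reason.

'XCLXXX': X (position 1) comes before the larger symbol L (position 3) without being directly in front of it as a subtractive pair; apart from IV, IX, XL, XC, CD and CM, symbols must go from largest to smallest

No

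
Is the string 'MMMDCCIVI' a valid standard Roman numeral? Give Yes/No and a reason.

'MMMDCCIVI': I cannot come right after the subtractive pair IV: once I is subtracted in IV, the next symbol must be smaller than I

No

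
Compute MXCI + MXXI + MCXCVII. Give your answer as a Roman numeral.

MXCI = 1091, MXXI = 1021, MCXCVII = 1197
1091 + 1021 = 2112
2112 + 1197 = 3309

MMMCCCIX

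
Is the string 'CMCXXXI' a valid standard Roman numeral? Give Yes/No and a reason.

'CMCXXXI': C cannot come right after the subtractive pair CM: once C is subtracted in CM, the next symbol must be smaller than C

No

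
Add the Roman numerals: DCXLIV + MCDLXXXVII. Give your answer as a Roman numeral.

DCXLIV = 644
MCDLXXXVII = 1487
644 + 1487 = 2131

MMCXXXI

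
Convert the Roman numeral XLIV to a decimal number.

XLIV: XL=40, IV=4
40 + 4 = 44

44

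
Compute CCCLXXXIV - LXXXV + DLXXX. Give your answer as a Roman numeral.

CCCLXXXIV = 384, LXXXV = 85, DLXXX = 580
384 - 85 = 299
299 + 580 = 879

DCCCLXXIX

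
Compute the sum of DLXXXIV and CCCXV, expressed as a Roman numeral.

DLXXXIV = 584
CCCXV = 315
584 + 315 = 899

DCCCXCIX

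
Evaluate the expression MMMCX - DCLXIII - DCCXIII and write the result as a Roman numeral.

MMMCX = 3110, DCLXIII = 663, DCCXIII = 713
3110 - 663 = 2447
2447 - 713 = 1734

MDCCXXXIV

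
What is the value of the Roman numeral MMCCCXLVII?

MMCCCXLVII: M=1000, M=1000, C=100, C=100, C=100, XL=40, V=5, I=1, I=1
1000 + 1000 + 100 + 100 + 100 + 40 + 5 + 1 + 1 = 2347

2347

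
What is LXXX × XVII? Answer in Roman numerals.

LXXX = 80
XVII = 17
80 × 17 = 1360

MCCCLX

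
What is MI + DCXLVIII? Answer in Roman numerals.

MI = 1001
DCXLVIII = 648
1001 + 648 = 1649

MDCXLIX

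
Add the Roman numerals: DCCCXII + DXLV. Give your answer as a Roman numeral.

DCCCXII = 812
DXLV = 545
812 + 545 = 1357

MCCCLVII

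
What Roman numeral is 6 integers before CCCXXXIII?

CCCXXXIII = 333
333 - 6 = 327

CCCXXVII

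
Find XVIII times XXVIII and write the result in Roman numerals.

XVIII = 18
XXVIII = 28
18 × 28 = 504

DIV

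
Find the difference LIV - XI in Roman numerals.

LIV = 54
XI = 11
54 - 11 = 43

XLIII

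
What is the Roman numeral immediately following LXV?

LXV = 65, so the next integer is 65 + 1 = 66

LXVI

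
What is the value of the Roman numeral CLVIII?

CLVIII: C=100, L=50, V=5, I=1, I=1, I=1
100 + 50 + 5 + 1 + 1 + 1 = 158

158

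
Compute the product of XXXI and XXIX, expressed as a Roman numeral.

XXXI = 31
XXIX = 29
31 × 29 = 899

DCCCXCIX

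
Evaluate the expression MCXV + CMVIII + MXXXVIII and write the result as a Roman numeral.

MCXV = 1115, CMVIII = 908, MXXXVIII = 1038
1115 + 908 = 2023
2023 + 1038 = 3061

MMMLXI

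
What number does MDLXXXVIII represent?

MDLXXXVIII: M=1000, D=500, L=50, X=10, X=10, X=10, V=5, I=1, I=1, I=1
1000 + 500 + 50 + 10 + 10 + 10 + 5 + 1 + 1 + 1 = 1588

1588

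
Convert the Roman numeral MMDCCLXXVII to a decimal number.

MMDCCLXXVII: M=1000, M=1000, D=500, C=100, C=100, L=50, X=10, X=10, V=5, I=1, I=1
1000 + 1000 + 500 + 100 + 100 + 50 + 10 + 10 + 5 + 1 + 1 = 2777

2777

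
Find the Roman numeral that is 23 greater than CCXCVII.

CCXCVII = 297
297 + 23 = 320

CCCXX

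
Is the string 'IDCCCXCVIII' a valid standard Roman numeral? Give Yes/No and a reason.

'IDCCCXCVIII': Invalid subtractive combination: ID

No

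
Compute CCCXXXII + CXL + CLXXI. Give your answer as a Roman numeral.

CCCXXXII = 332, CXL = 140, CLXXI = 171
332 + 140 = 472
472 + 171 = 643

DCXLIII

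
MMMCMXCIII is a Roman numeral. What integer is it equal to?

MMMCMXCIII: M=1000, M=1000, M=1000, CM=900, XC=90, I=1, I=1, I=1
1000 + 1000 + 1000 + 900 + 90 + 1 + 1 + 1 = 3993

3993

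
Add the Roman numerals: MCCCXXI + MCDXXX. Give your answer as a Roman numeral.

MCCCXXI = 1321
MCDXXX = 1430
1321 + 1430 = 2751

MMDCCLI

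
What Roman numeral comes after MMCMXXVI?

MMCMXXVI = 2926; next is 2927

MMCMXXVII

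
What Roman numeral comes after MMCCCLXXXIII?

MMCCCLXXXIII = 2383, so the next integer is 2383 + 1 = 2384

MMCCCLXXXIV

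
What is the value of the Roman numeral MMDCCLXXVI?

MMDCCLXXVI: M=1000, M=1000, D=500, C=100, C=100, L=50, X=10, X=10, V=5, I=1
1000 + 1000 + 500 + 100 + 100 + 50 + 10 + 10 + 5 + 1 = 2776

2776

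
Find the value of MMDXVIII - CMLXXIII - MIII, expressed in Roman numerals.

MMDXVIII = 2518, CMLXXIII = 973, MIII = 1003
2518 - 973 = 1545
1545 - 1003 = 542

DXLII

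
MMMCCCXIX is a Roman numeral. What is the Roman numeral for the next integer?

MMMCCCXIX = 3319; next is 3320

MMMCCCXX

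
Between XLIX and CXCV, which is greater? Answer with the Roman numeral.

XLIX = 49
CXCV = 195
195 is larger

CXCV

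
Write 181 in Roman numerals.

Convert 181 to Roman numerals:
  181 contains 1×100 (C)
  81 contains 1×50 (L)
  31 contains 3×10 (XXX)
  1 contains 1×1 (I)

CLXXXI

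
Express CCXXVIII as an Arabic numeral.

CCXXVIII: C=100, C=100, X=10, X=10, V=5, I=1, I=1, I=1
100 + 100 + 10 + 10 + 5 + 1 + 1 + 1 = 228

228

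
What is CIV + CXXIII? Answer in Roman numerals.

CIV = 104
CXXIII = 123
104 + 123 = 227

CCXXVII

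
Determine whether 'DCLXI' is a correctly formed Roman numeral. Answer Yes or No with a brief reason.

'DCLXI': Check the rules: uses only the symbols I, V, X, L, C, D, M; no symbol is repeated more than three times in a row; V, L and D each appear at most once; no smaller symbol precedes a larger one (values never increase from left to right). Value: D (500) + C (100) + L (50) + X (10) + I (1) = 661. So it is a valid standard Roman numeral.

Yes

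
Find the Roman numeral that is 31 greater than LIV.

LIV = 54
54 + 31 = 85

LXXXV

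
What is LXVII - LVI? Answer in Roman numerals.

LXVII = 67
LVI = 56
67 - 56 = 11

XI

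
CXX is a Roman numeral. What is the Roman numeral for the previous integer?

CXX = 120, so the previous integer is 120 - 1 = 119

CXIX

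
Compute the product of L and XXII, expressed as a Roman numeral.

L = 50
XXII = 22
50 × 22 = 1100

MC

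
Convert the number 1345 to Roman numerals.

Convert 1345 to Roman numerals:
  1345 contains 1×1000 (M)
  345 contains 3×100 (CCC)
  45 contains 1×40 (XL)
  5 contains 1×5 (V)

MCCCXLV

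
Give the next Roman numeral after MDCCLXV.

MDCCLXV = 1765; next is 1766

MDCCLXVI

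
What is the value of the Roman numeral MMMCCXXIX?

MMMCCXXIX: M=1000, M=1000, M=1000, C=100, C=100, X=10, X=10, IX=9
1000 + 1000 + 1000 + 100 + 100 + 10 + 10 + 9 = 3229

3229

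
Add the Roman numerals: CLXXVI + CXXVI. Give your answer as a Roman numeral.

CLXXVI = 176
CXXVI = 126
176 + 126 = 302

CCCII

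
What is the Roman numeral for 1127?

Convert 1127 to Roman numerals:
  1127 contains 1×1000 (M)
  127 contains 1×100 (C)
  27 contains 2×10 (XX)
  7 contains 1×5 (V)
  2 contains 2×1 (II)

MCXXVII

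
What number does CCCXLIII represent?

CCCXLIII: C=100, C=100, C=100, XL=40, I=1, I=1, I=1
100 + 100 + 100 + 40 + 1 + 1 + 1 = 343

343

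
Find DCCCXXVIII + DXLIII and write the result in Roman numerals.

DCCCXXVIII = 828
DXLIII = 543
828 + 543 = 1371

MCCCLXXI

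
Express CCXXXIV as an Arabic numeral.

CCXXXIV: C=100, C=100, X=10, X=10, X=10, IV=4
100 + 100 + 10 + 10 + 10 + 4 = 234

234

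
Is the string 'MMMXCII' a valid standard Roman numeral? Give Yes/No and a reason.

'MMMXCII': Check the rules: uses only the symbols I, V, X, L, C, D, M; no symbol is repeated more than three times in a row; V, L and D each appear at most once; the only place a smaller symbol precedes a larger one is the allowed subtractive pair XC, the symbol right after such a pair (if any) is smaller than the pair's first symbol, and otherwise the values never increase from left to right. Value: M (1000) + M (1000) + M (1000) + XC (90) + I (1) + I (1) = 3092. So it is a valid standard Roman numeral.

Yes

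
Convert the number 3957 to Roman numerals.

Convert 3957 to Roman numerals:
  3957 contains 3×1000 (MMM)
  957 contains 1×900 (CM)
  57 contains 1×50 (L)
  7 contains 1×5 (V)
  2 contains 2×1 (II)

MMMCMLVII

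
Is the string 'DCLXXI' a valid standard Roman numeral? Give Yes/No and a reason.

'DCLXXI': Check the rules: uses only the symbols I, V, X, L, C, D, M; no symbol is repeated more than three times in a row; V, L and D each appear at most once; no smaller symbol precedes a larger one (values never increase from left to right). Value: D (500) + C (100) + L (50) + X (10) + X (10) + I (1) = 671. So it is a valid standard Roman numeral.

Yes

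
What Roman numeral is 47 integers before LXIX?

LXIX = 69
69 - 47 = 22

XXII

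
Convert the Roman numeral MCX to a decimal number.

MCX: M=1000, C=100, X=10
1000 + 100 + 10 = 1110

1110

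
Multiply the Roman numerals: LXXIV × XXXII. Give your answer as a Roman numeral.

LXXIV = 74
XXXII = 32
74 × 32 = 2368

MMCCCLXVIII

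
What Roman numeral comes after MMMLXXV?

MMMLXXV = 3075, so the next integer is 3075 + 1 = 3076

MMMLXXVI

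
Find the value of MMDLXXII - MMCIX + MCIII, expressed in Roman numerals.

MMDLXXII = 2572, MMCIX = 2109, MCIII = 1103
2572 - 2109 = 463
463 + 1103 = 1566

MDLXVI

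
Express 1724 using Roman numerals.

Convert 1724 to Roman numerals:
  1724 contains 1×1000 (M)
  724 contains 1×500 (D)
  224 contains 2×100 (CC)
  24 contains 2×10 (XX)
  4 contains 1×4 (IV)

MDCCXXIV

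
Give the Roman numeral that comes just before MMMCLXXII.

MMMCLXXII = 3172; previous is 3171

MMMCLXXI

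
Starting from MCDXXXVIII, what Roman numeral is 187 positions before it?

MCDXXXVIII = 1438
1438 - 187 = 1251

MCCLI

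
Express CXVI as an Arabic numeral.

CXVI: C=100, X=10, V=5, I=1
100 + 10 + 5 + 1 = 116

116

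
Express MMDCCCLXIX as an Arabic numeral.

MMDCCCLXIX: M=1000, M=1000, D=500, C=100, C=100, C=100, L=50, X=10, IX=9
1000 + 1000 + 500 + 100 + 100 + 100 + 50 + 10 + 9 = 2869

2869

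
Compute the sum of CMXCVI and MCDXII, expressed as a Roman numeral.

CMXCVI = 996
MCDXII = 1412
996 + 1412 = 2408

MMCDVIII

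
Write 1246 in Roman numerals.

Convert 1246 to Roman numerals:
  1246 contains 1×1000 (M)
  246 contains 2×100 (CC)
  46 contains 1×40 (XL)
  6 contains 1×5 (V)
  1 contains 1×1 (I)

MCCXLVI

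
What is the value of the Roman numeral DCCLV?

DCCLV: D=500, C=100, C=100, L=50, V=5
500 + 100 + 100 + 50 + 5 = 755

755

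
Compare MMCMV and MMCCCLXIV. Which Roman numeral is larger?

MMCMV = 2905
MMCCCLXIV = 2364
2905 is larger

MMCMV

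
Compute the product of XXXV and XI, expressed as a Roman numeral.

XXXV = 35
XI = 11
35 × 11 = 385

CCCLXXXV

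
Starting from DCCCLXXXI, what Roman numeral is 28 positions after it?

DCCCLXXXI = 881
881 + 28 = 909

CMIX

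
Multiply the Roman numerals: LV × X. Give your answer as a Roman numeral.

LV = 55
X = 10
55 × 10 = 550

DL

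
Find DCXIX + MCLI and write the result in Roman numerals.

DCXIX = 619
MCLI = 1151
619 + 1151 = 1770

MDCCLXX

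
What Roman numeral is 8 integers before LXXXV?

LXXXV = 85
85 - 8 = 77

LXXVII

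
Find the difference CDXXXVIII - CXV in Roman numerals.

CDXXXVIII = 438
CXV = 115
438 - 115 = 323

CCCXXIII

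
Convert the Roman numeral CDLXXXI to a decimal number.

CDLXXXI: CD=400, L=50, X=10, X=10, X=10, I=1
400 + 50 + 10 + 10 + 10 + 1 = 481

481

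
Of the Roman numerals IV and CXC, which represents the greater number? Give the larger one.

IV = 4
CXC = 190
190 is larger

CXC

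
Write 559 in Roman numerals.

Convert 559 to Roman numerals:
  559 contains 1×500 (D)
  59 contains 1×50 (L)
  9 contains 1×9 (IX)

DLIX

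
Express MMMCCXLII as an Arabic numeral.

MMMCCXLII: M=1000, M=1000, M=1000, C=100, C=100, XL=40, I=1, I=1
1000 + 1000 + 1000 + 100 + 100 + 40 + 1 + 1 = 3242

3242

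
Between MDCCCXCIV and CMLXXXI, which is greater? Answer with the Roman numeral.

MDCCCXCIV = 1894
CMLXXXI = 981
1894 is larger

MDCCCXCIV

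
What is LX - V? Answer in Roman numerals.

LX = 60
V = 5
60 - 5 = 55

LV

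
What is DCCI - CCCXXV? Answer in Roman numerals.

DCCI = 701
CCCXXV = 325
701 - 325 = 376

CCCLXXVI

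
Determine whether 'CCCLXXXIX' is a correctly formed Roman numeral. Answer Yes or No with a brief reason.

'CCCLXXXIX': Check the rules: uses only the symbols I, V, X, L, C, D, M; no symbol is repeated more than three times in a row; V, L and D each appear at most once; the only place a smaller symbol precedes a larger one is the allowed subtractive pair IX, the symbol right after such a pair (if any) is smaller than the pair's first symbol, and otherwise the values never increase from left to right. Value: C (100) + C (100) + C (100) + L (50) + X (10) + X (10) + X (10) + IX (9) = 389. So it is a valid standard Roman numeral.

Yes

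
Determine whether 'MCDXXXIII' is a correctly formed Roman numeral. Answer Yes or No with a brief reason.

'MCDXXXIII': Check the rules: uses only the symbols I, V, X, L, C, D, M; no symbol is repeated more than three times in a row; V, L and D each appear at most once; the only place a smaller symbol precedes a larger one is the allowed subtractive pair CD, the symbol right after such a pair (if any) is smaller than the pair's first symbol, and otherwise the values never increase from left to right. Value: M (1000) + CD (400) + X (10) + X (10) + X (10) + I (1) + I (1) + I (1) = 1433. So it is a valid standard Roman numeral.

Yes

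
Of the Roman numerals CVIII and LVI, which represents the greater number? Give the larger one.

CVIII = 108
LVI = 56
108 is larger

CVIII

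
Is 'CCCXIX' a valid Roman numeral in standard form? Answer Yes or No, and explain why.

'CCCXIX': Check the rules: uses only the symbols I, V, X, L, C, D, M; no symbol is repeated more than three times in a row; V, L and D each appear at most once; the only place a smaller symbol precedes a larger one is the allowed subtractive pair IX, the symbol right after such a pair (if any) is smaller than the pair's first symbol, and otherwise the values never increase from left to right. Value: C (100) + C (100) + C (100) + X (10) + IX (9) = 319. So it is a valid standard Roman numeral.

Yes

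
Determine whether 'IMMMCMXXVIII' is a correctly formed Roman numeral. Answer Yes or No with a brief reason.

'IMMMCMXXVIII': Invalid subtractive combination: IM

No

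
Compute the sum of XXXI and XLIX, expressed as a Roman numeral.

XXXI = 31
XLIX = 49
31 + 49 = 80

LXXX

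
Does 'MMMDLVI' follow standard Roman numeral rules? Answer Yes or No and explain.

'MMMDLVI': Check the rules: uses only the symbols I, V, X, L, C, D, M; no symbol is repeated more than three times in a row; V, L and D each appear at most once; no smaller symbol precedes a larger one (values never increase from left to right). Value: M (1000) + M (1000) + M (1000) + D (500) + L (50) + V (5) + I (1) = 3556. So it is a valid standard Roman numeral.

Yes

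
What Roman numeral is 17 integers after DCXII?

DCXII = 612
612 + 17 = 629

DCXXIX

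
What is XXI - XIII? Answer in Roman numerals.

XXI = 21
XIII = 13
21 - 13 = 8

VIII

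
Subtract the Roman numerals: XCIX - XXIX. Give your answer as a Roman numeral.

XCIX = 99
XXIX = 29
99 - 29 = 70

LXX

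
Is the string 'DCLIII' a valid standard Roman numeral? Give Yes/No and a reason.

'DCLIII': Check the rules: uses only the symbols I, V, X, L, C, D, M; no symbol is repeated more than three times in a row; V, L and D each appear at most once; no smaller symbol precedes a larger one (values never increase from left to right). Value: D (500) + C (100) + L (50) + I (1) + I (1) + I (1) = 653. So it is a valid standard Roman numeral.

Yes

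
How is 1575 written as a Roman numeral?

Convert 1575 to Roman numerals:
  1575 contains 1×1000 (M)
  575 contains 1×500 (D)
  75 contains 1×50 (L)
  25 contains 2×10 (XX)
  5 contains 1×5 (V)

MDLXXV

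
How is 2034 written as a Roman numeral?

Convert 2034 to Roman numerals:
  2034 contains 2×1000 (MM)
  34 contains 3×10 (XXX)
  4 contains 1×4 (IV)

MMXXXIV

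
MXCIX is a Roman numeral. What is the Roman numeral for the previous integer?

MXCIX = 1099; previous is 1098

MXCVIII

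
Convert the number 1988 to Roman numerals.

Convert 1988 to Roman numerals:
  1988 contains 1×1000 (M)
  988 contains 1×900 (CM)
  88 contains 1×50 (L)
  38 contains 3×10 (XXX)
  8 contains 1×5 (V)
  3 contains 3×1 (III)

MCMLXXXVIII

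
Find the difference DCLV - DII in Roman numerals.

DCLV = 655
DII = 502
655 - 502 = 153

CLIII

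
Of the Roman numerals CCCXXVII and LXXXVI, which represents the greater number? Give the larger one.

CCCXXVII = 327
LXXXVI = 86
327 is larger

CCCXXVII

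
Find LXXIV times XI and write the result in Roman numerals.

LXXIV = 74
XI = 11
74 × 11 = 814

DCCCXIV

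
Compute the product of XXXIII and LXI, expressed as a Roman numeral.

XXXIII = 33
LXI = 61
33 × 61 = 2013

MMXIII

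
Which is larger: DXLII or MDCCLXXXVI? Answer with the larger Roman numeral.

DXLII = 542
MDCCLXXXVI = 1786
1786 is larger

MDCCLXXXVI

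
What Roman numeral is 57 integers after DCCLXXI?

DCCLXXI = 771
771 + 57 = 828

DCCCXXVIII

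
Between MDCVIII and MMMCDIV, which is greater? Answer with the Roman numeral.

MDCVIII = 1608
MMMCDIV = 3404
3404 is larger

MMMCDIV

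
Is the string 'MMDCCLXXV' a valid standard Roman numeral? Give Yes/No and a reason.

'MMDCCLXXV': Check the rules: uses only the symbols I, V, X, L, C, D, M; no symbol is repeated more than three times in a row; V, L and D each appear at most once; no smaller symbol precedes a larger one (values never increase from left to right). Value: M (1000) + M (1000) + D (500) + C (100) + C (100) + L (50) + X (10) + X (10) + V (5) = 2775. So it is a valid standard Roman numeral.

Yes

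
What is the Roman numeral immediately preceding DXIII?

DXIII = 513, so the previous integer is 513 - 1 = 512

DXII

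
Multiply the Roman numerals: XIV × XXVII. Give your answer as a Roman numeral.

XIV = 14
XXVII = 27
14 × 27 = 378

CCCLXXVIII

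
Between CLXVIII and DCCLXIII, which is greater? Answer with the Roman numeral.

CLXVIII = 168
DCCLXIII = 763
763 is larger

DCCLXIII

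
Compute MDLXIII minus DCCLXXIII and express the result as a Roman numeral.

MDLXIII = 1563
DCCLXXIII = 773
1563 - 773 = 790

DCCXC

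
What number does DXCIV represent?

DXCIV: D=500, XC=90, IV=4
500 + 90 + 4 = 594

594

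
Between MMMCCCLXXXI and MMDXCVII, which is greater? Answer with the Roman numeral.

MMMCCCLXXXI = 3381
MMDXCVII = 2597
3381 is larger

MMMCCCLXXXI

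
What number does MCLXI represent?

MCLXI: M=1000, C=100, L=50, X=10, I=1
1000 + 100 + 50 + 10 + 1 = 1161

1161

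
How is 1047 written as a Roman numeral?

Convert 1047 to Roman numerals:
  1047 contains 1×1000 (M)
  47 contains 1×40 (XL)
  7 contains 1×5 (V)
  2 contains 2×1 (II)

MXLVII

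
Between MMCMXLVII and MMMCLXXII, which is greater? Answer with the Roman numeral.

MMCMXLVII = 2947
MMMCLXXII = 3172
3172 is larger

MMMCLXXII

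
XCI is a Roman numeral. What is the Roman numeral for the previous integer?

XCI = 91, so the previous integer is 91 - 1 = 90

XC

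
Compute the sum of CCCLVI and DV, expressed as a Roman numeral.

CCCLVI = 356
DV = 505
356 + 505 = 861

DCCCLXI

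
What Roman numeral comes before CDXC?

CDXC = 490; previous is 489

CDLXXXIX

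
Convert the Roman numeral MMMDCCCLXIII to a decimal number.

MMMDCCCLXIII: M=1000, M=1000, M=1000, D=500, C=100, C=100, C=100, L=50, X=10, I=1, I=1, I=1
1000 + 1000 + 1000 + 500 + 100 + 100 + 100 + 50 + 10 + 1 + 1 + 1 = 3863

3863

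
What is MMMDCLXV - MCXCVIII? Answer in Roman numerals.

MMMDCLXV = 3665
MCXCVIII = 1198
3665 - 1198 = 2467

MMCDLXVII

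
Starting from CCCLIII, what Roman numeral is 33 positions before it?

CCCLIII = 353
353 - 33 = 320

CCCXX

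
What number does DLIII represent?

DLIII: D=500, L=50, I=1, I=1, I=1
500 + 50 + 1 + 1 + 1 = 553

553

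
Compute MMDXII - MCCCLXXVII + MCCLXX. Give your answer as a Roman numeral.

MMDXII = 2512, MCCCLXXVII = 1377, MCCLXX = 1270
2512 - 1377 = 1135
1135 + 1270 = 2405

MMCDV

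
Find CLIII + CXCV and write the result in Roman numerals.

CLIII = 153
CXCV = 195
153 + 195 = 348

CCCXLVIII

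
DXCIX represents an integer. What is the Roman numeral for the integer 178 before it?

DXCIX = 599
599 - 178 = 421

CDXXI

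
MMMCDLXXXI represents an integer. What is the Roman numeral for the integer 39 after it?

MMMCDLXXXI = 3481
3481 + 39 = 3520

MMMDXX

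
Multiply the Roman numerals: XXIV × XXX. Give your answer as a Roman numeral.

XXIV = 24
XXX = 30
24 × 30 = 720

DCCXX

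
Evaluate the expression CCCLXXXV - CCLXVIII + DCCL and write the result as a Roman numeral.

CCCLXXXV = 385, CCLXVIII = 268, DCCL = 750
385 - 268 = 117
117 + 750 = 867

DCCCLXVII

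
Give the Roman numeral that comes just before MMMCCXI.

MMMCCXI = 3211; previous is 3210

MMMCCX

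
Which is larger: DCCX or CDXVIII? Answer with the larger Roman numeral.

DCCX = 710
CDXVIII = 418
710 is larger

DCCX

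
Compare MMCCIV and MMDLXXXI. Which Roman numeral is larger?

MMCCIV = 2204
MMDLXXXI = 2581
2581 is larger

MMDLXXXI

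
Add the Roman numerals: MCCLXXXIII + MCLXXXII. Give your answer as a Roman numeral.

MCCLXXXIII = 1283
MCLXXXII = 1182
1283 + 1182 = 2465

MMCDLXV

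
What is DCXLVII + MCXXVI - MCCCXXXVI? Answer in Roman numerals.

DCXLVII = 647, MCXXVI = 1126, MCCCXXXVI = 1336
647 + 1126 = 1773
1773 - 1336 = 437

CDXXXVII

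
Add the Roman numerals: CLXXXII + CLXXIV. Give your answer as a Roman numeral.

CLXXXII = 182
CLXXIV = 174
182 + 174 = 356

CCCLVI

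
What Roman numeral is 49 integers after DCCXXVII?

DCCXXVII = 727
727 + 49 = 776

DCCLXXVI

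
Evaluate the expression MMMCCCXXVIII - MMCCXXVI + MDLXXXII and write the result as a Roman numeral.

MMMCCCXXVIII = 3328, MMCCXXVI = 2226, MDLXXXII = 1582
3328 - 2226 = 1102
1102 + 1582 = 2684

MMDCLXXXIV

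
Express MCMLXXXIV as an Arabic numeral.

MCMLXXXIV: M=1000, CM=900, L=50, X=10, X=10, X=10, IV=4
1000 + 900 + 50 + 10 + 10 + 10 + 4 = 1984

1984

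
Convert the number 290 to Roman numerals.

Convert 290 to Roman numerals:
  290 contains 2×100 (CC)
  90 contains 1×90 (XC)

CCXC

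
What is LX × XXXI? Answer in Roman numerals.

LX = 60
XXXI = 31
60 × 31 = 1860

MDCCCLX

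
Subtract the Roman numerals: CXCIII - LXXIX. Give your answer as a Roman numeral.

CXCIII = 193
LXXIX = 79
193 - 79 = 114

CXIV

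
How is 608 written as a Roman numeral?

Convert 608 to Roman numerals:
  608 contains 1×500 (D)
  108 contains 1×100 (C)
  8 contains 1×5 (V)
  3 contains 3×1 (III)

DCVIII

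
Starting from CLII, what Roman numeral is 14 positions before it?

CLII = 152
152 - 14 = 138

CXXXVIII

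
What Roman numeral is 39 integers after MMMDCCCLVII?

MMMDCCCLVII = 3857
3857 + 39 = 3896

MMMDCCCXCVI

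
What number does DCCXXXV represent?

DCCXXXV: D=500, C=100, C=100, X=10, X=10, X=10, V=5
500 + 100 + 100 + 10 + 10 + 10 + 5 = 735

735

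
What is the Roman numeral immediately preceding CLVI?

CLVI = 156, so the previous integer is 156 - 1 = 155

CLV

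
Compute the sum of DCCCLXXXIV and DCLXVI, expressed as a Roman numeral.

DCCCLXXXIV = 884
DCLXVI = 666
884 + 666 = 1550

MDL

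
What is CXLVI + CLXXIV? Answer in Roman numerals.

CXLVI = 146
CLXXIV = 174
146 + 174 = 320

CCCXX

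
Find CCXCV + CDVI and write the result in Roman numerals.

CCXCV = 295
CDVI = 406
295 + 406 = 701

DCCI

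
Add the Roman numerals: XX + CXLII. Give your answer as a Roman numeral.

XX = 20
CXLII = 142
20 + 142 = 162

CLXII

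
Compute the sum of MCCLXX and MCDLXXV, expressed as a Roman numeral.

MCCLXX = 1270
MCDLXXV = 1475
1270 + 1475 = 2745

MMDCCXLV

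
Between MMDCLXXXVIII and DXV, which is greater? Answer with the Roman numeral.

MMDCLXXXVIII = 2688
DXV = 515
2688 is larger

MMDCLXXXVIII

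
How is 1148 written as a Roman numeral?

Convert 1148 to Roman numerals:
  1148 contains 1×1000 (M)
  148 contains 1×100 (C)
  48 contains 1×40 (XL)
  8 contains 1×5 (V)
  3 contains 3×1 (III)

MCXLVIII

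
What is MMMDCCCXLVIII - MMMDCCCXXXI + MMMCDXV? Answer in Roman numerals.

MMMDCCCXLVIII = 3848, MMMDCCCXXXI = 3831, MMMCDXV = 3415
3848 - 3831 = 17
17 + 3415 = 3432

MMMCDXXXII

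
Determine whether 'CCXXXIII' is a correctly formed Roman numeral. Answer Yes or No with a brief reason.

'CCXXXIII': Check the rules: uses only the symbols I, V, X, L, C, D, M; no symbol is repeated more than three times in a row; V, L and D each appear at most once; no smaller symbol precedes a larger one (values never increase from left to right). Value: C (100) + C (100) + X (10) + X (10) + X (10) + I (1) + I (1) + I (1) = 233. So it is a valid standard Roman numeral.

Yes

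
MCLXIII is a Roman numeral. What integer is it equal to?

MCLXIII: M=1000, C=100, L=50, X=10, I=1, I=1, I=1
1000 + 100 + 50 + 10 + 1 + 1 + 1 = 1163

1163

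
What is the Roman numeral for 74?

Convert 74 to Roman numerals:
  74 contains 1×50 (L)
  24 contains 2×10 (XX)
  4 contains 1×4 (IV)

LXXIV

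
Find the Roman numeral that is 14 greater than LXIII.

LXIII = 63
63 + 14 = 77

LXXVII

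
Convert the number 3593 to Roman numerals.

Convert 3593 to Roman numerals:
  3593 contains 3×1000 (MMM)
  593 contains 1×500 (D)
  93 contains 1×90 (XC)
  3 contains 3×1 (III)

MMMDXCIII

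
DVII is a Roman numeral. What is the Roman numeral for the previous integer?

DVII = 507; previous is 506

DVI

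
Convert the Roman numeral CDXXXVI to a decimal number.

CDXXXVI: CD=400, X=10, X=10, X=10, V=5, I=1
400 + 10 + 10 + 10 + 5 + 1 = 436

436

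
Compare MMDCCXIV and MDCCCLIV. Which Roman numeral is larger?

MMDCCXIV = 2714
MDCCCLIV = 1854
2714 is larger

MMDCCXIV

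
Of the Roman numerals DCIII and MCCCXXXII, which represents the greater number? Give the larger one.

DCIII = 603
MCCCXXXII = 1332
1332 is larger

MCCCXXXII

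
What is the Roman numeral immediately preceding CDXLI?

CDXLI = 441; previous is 440

CDXL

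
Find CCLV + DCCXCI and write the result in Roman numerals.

CCLV = 255
DCCXCI = 791
255 + 791 = 1046

MXLVI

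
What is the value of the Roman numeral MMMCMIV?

MMMCMIV: M=1000, M=1000, M=1000, CM=900, IV=4
1000 + 1000 + 1000 + 900 + 4 = 3904

3904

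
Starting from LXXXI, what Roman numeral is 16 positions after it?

LXXXI = 81
81 + 16 = 97

XCVII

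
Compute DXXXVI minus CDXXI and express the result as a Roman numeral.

DXXXVI = 536
CDXXI = 421
536 - 421 = 115

CXV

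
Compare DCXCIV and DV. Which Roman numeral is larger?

DCXCIV = 694
DV = 505
694 is larger

DCXCIV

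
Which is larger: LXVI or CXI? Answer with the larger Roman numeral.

LXVI = 66
CXI = 111
111 is larger

CXI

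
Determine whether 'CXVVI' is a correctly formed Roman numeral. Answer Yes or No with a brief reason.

'CXVVI': V should not appear more than once

No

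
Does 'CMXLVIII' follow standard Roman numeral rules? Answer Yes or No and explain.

'CMXLVIII': Check the rules: uses only the symbols I, V, X, L, C, D, M; no symbol is repeated more than three times in a row; V, L and D each appear at most once; the only places a smaller symbol precedes a larger one are the allowed subtractive pairs CM, XL, the symbol right after such a pair (if any) is smaller than the pair's first symbol, and otherwise the values never increase from left to right. Value: CM (900) + XL (40) + V (5) + I (1) + I (1) + I (1) = 948. So it is a valid standard Roman numeral.

Yes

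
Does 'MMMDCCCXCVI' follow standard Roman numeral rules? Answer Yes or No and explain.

'MMMDCCCXCVI': Check the rules: uses only the symbols I, V, X, L, C, D, M; no symbol is repeated more than three times in a row; V, L and D each appear at most once; the only place a smaller symbol precedes a larger one is the allowed subtractive pair XC, the symbol right after such a pair (if any) is smaller than the pair's first symbol, and otherwise the values never increase from left to right. Value: M (1000) + M (1000) + M (1000) + D (500) + C (100) + C (100) + C (100) + XC (90) + V (5) + I (1) = 3896. So it is a valid standard Roman numeral.

Yes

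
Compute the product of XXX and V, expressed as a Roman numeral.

XXX = 30
V = 5
30 × 5 = 150

CL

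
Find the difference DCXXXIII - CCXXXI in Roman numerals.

DCXXXIII = 633
CCXXXI = 231
633 - 231 = 402

CDII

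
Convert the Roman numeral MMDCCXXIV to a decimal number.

MMDCCXXIV: M=1000, M=1000, D=500, C=100, C=100, X=10, X=10, IV=4
1000 + 1000 + 500 + 100 + 100 + 10 + 10 + 4 = 2724

2724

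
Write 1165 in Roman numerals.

Convert 1165 to Roman numerals:
  1165 contains 1×1000 (M)
  165 contains 1×100 (C)
  65 contains 1×50 (L)
  15 contains 1×10 (X)
  5 contains 1×5 (V)

MCLXV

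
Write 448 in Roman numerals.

Convert 448 to Roman numerals:
  448 contains 1×400 (CD)
  48 contains 1×40 (XL)
  8 contains 1×5 (V)
  3 contains 3×1 (III)

CDXLVIII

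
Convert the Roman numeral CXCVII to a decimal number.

CXCVII: C=100, XC=90, V=5, I=1, I=1
100 + 90 + 5 + 1 + 1 = 197

197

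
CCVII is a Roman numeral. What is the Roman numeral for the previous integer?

CCVII = 207; previous is 206

CCVI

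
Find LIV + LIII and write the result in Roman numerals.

LIV = 54
LIII = 53
54 + 53 = 107

CVII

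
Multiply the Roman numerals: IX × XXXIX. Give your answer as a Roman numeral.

IX = 9
XXXIX = 39
9 × 39 = 351

CCCLI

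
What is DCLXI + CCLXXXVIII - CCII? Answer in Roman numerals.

DCLXI = 661, CCLXXXVIII = 288, CCII = 202
661 + 288 = 949
949 - 202 = 747

DCCXLVII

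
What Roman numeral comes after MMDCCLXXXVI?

MMDCCLXXXVI = 2786; next is 2787

MMDCCLXXXVII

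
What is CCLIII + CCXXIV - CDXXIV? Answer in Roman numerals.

CCLIII = 253, CCXXIV = 224, CDXXIV = 424
253 + 224 = 477
477 - 424 = 53

LIII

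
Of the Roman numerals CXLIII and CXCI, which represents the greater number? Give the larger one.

CXLIII = 143
CXCI = 191
191 is larger

CXCI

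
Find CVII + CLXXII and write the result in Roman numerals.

CVII = 107
CLXXII = 172
107 + 172 = 279

CCLXXIX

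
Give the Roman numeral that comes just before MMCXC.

MMCXC = 2190; previous is 2189

MMCLXXXIX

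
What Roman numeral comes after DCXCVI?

DCXCVI = 696; next is 697

DCXCVII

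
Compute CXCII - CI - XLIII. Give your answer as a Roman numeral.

CXCII = 192, CI = 101, XLIII = 43
192 - 101 = 91
91 - 43 = 48

XLVIII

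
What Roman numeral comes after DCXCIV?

DCXCIV = 694, so the next integer is 694 + 1 = 695

DCXCV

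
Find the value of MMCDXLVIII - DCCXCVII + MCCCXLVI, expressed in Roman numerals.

MMCDXLVIII = 2448, DCCXCVII = 797, MCCCXLVI = 1346
2448 - 797 = 1651
1651 + 1346 = 2997

MMCMXCVII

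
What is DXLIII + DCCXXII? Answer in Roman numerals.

DXLIII = 543
DCCXXII = 722
543 + 722 = 1265

MCCLXV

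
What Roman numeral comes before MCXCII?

MCXCII = 1192; previous is 1191

MCXCI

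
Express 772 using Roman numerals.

Convert 772 to Roman numerals:
  772 contains 1×500 (D)
  272 contains 2×100 (CC)
  72 contains 1×50 (L)
  22 contains 2×10 (XX)
  2 contains 2×1 (II)

DCCLXXII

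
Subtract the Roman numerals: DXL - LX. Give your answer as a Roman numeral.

DXL = 540
LX = 60
540 - 60 = 480

CDLXXX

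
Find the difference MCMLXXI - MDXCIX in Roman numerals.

MCMLXXI = 1971
MDXCIX = 1599
1971 - 1599 = 372

CCCLXXII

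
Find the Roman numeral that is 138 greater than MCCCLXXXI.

MCCCLXXXI = 1381
1381 + 138 = 1519

MDXIX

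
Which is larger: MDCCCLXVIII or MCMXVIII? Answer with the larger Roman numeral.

MDCCCLXVIII = 1868
MCMXVIII = 1918
1918 is larger

MCMXVIII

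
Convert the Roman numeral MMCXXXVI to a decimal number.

MMCXXXVI: M=1000, M=1000, C=100, X=10, X=10, X=10, V=5, I=1
1000 + 1000 + 100 + 10 + 10 + 10 + 5 + 1 = 2136

2136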